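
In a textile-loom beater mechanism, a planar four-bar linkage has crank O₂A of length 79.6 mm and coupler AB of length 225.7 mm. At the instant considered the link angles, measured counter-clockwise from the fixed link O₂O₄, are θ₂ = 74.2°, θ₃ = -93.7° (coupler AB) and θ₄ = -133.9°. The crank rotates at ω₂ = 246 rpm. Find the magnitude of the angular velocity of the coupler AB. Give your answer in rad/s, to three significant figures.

ω₂ = 25.76 rad/s (from 246 rpm).
Differentiating the loop-closure r₂e^{iθ₂}+r₃e^{iθ₃}=r₁+r₄e^{iθ₄} gives r₂ω₂e^{iθ₂}+r₃ω₃e^{iθ₃}=r₄ω₄e^{iθ₄}.
Eliminating the other unknown: ω₃ = r₂ω₂ sin(θ₄−θ₂) / [r₃ sin(θ₃−θ₄)].
Numerator sine = +0.47101; denominator sine = +0.64546.
Result = 0.0796·25.76·(+0.47101) / (0.2257·(+0.64546)) = +6.6299 rad/s; magnitude 6.6299 rad/s.

6.63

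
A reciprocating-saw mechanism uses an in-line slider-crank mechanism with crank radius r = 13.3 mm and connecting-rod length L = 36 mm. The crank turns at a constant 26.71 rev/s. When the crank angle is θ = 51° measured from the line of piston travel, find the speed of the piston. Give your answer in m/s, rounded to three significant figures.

ω = 2π·26.7 = 167.8 rad/s
For an in-line slider-crank, x = r cosθ + √(L² − r² sin²θ), so v = −rω sinθ·[1 + r cosθ/√(L² − r² sin²θ)].
With r = 0.0133 m, L = 0.036 m, θ = 51°: √(L² − r² sin²θ) = 0.034484 m.
v = −0.0133·167.8·0.77715·[1 + 0.0133·0.62932/0.034484] = -2.1557 m/s.
|v| = 2.1557 m/s.

2.16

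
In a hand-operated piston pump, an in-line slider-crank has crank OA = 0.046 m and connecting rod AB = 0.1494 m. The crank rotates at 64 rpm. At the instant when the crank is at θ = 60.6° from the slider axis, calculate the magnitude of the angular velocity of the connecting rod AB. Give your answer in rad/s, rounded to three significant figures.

1.05

ω = 6.702 rad/s (converted from 64 rpm).
The rod makes angle φ with the slider axis where L sinφ = r sinθ; differentiating, L cosφ·φ̇ = r ω cosθ.
L cosφ = √(L² − r² sin²θ) = 0.14392 m.
|ω_rod| = r ω |cosθ| / √(L² − r² sin²θ) = 0.046·6.702·0.49090/0.14392 = 1.0515 rad/s.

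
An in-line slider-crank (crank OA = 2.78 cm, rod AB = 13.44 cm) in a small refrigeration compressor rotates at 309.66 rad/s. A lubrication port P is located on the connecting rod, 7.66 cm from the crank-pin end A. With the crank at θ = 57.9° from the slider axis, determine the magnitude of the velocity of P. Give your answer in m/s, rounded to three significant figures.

ω = 309.7 rad/s.  Crank-pin speed |V_A| = rω = 8.6085 m/s, perpendicular to OA.
Rod angle: sinφ = −(r/L) sinθ ⇒ φ = -10.092°; ω_rod = −rω cosθ/√(L²−r²sin²θ) = -34.572 rad/s.
V_P = V_A + ω_rod × AP, with AP = 0.0766 m along the rod.
Components: V_Px = −rω sinθ − a·ω_rod·sinφ = -7.7565 m/s;  V_Py = rω cosθ + a·ω_rod·cosφ = +1.9673 m/s.
|V_P| = √(V_Px² + V_Py²) = 8.0021 m/s.

8.00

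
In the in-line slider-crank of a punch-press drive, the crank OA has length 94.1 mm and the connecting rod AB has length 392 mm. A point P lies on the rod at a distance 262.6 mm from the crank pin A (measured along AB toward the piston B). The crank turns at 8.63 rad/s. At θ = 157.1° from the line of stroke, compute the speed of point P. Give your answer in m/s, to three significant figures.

ω = 8.63 rad/s.  Crank-pin speed |V_A| = rω = 0.81208 m/s, perpendicular to OA.
Rod angle: sinφ = −(r/L) sinθ ⇒ φ = -5.360°; ω_rod = −rω cosθ/√(L²−r²sin²θ) = +1.9167 rad/s.
V_P = V_A + ω_rod × AP, with AP = 0.2626 m along the rod.
Components: V_Px = −rω sinθ − a·ω_rod·sinφ = -0.26898 m/s;  V_Py = rω cosθ + a·ω_rod·cosφ = -0.24694 m/s.
|V_P| = √(V_Px² + V_Py²) = 0.36515 m/s.

0.365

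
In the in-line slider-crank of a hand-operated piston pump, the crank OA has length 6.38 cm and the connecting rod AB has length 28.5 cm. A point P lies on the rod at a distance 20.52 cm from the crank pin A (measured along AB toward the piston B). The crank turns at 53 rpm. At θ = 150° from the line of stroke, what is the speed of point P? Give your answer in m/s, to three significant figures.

0.175

ω = 5.55 rad/s.  Crank-pin speed |V_A| = rω = 0.3541 m/s, perpendicular to OA.
Rod angle: sinφ = −(r/L) sinθ ⇒ φ = -6.427°; ω_rod = −rω cosθ/√(L²−r²sin²θ) = +1.0828 rad/s.
V_P = V_A + ω_rod × AP, with AP = 0.2052 m along the rod.
Components: V_Px = −rω sinθ − a·ω_rod·sinφ = -0.15218 m/s;  V_Py = rω cosθ + a·ω_rod·cosφ = -0.085865 m/s.
|V_P| = √(V_Px² + V_Py²) = 0.17473 m/s.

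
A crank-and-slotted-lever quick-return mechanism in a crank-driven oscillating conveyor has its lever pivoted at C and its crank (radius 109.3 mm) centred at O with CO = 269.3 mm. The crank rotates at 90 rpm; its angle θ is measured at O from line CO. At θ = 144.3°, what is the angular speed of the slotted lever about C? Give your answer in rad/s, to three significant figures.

ω = 9.425 rad/s (from 90 rpm).
Crank pin A relative to C: A = (d + r cosθ, r sinθ); lever angle φ = atan2(r sinθ, d + r cosθ).
Differentiating tanφ: φ̇ = rω(d cosθ + r)/(d² + r² + 2dr cosθ).
d² + r² + 2dr cosθ = |CA|² = 0.0366625 m²;  d cosθ + r = -0.10939 m.
|ω_lever| = |0.1093·9.425·-0.10939| / 0.0366625 = 3.0737 rad/s.

3.07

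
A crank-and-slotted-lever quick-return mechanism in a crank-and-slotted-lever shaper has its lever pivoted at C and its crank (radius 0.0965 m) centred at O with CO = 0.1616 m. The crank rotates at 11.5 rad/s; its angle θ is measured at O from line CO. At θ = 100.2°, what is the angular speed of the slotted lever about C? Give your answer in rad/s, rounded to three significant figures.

2.52

ω = 11.5 rad/s
Crank pin A relative to C: A = (d + r cosθ, r sinθ); lever angle φ = atan2(r sinθ, d + r cosθ).
Differentiating tanφ: φ̇ = rω(d cosθ + r)/(d² + r² + 2dr cosθ).
d² + r² + 2dr cosθ = |CA|² = 0.0299037 m²;  d cosθ + r = +0.067883 m.
|ω_lever| = |0.0965·11.5·+0.067883| / 0.0299037 = 2.5192 rad/s.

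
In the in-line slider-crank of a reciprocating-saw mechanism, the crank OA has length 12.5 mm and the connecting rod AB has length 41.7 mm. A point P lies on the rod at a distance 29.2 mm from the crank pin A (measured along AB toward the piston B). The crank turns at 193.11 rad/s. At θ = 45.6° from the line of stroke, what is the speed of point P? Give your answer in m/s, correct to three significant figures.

2.05

ω = 193.1 rad/s.  Crank-pin speed |V_A| = rω = 2.4139 m/s, perpendicular to OA.
Rod angle: sinφ = −(r/L) sinθ ⇒ φ = -12.367°; ω_rod = −rω cosθ/√(L²−r²sin²θ) = -41.463 rad/s.
V_P = V_A + ω_rod × AP, with AP = 0.0292 m along the rod.
Components: V_Px = −rω sinθ − a·ω_rod·sinφ = -1.9839 m/s;  V_Py = rω cosθ + a·ω_rod·cosφ = +0.50626 m/s.
|V_P| = √(V_Px² + V_Py²) = 2.0475 m/s.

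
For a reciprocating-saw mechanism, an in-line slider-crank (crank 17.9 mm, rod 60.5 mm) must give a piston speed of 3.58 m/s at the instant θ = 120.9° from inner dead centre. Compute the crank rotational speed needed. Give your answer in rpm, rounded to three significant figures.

For an in-line slider-crank, |v_piston| = rω|sinθ|·[1 + r cosθ/√(L² − r² sin²θ)].
With r = 0.0179 m, L = 0.0605 m, θ = 120.9°: the bracketed kinematic factor |dx/dθ| = 0.012947 m.
ω = v/|dx/dθ| = 3.58/0.012947 = 276.52 rad/s.
N = 60ω/(2π) = 2640.6 rpm.

2640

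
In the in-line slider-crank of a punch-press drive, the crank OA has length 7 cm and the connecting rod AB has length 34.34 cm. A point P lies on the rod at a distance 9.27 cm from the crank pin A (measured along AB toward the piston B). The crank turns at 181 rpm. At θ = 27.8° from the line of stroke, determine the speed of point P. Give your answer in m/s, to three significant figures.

1.07

ω = 18.95 rad/s.  Crank-pin speed |V_A| = rω = 1.3268 m/s, perpendicular to OA.
Rod angle: sinφ = −(r/L) sinθ ⇒ φ = -5.455°; ω_rod = −rω cosθ/√(L²−r²sin²θ) = -3.4333 rad/s.
V_P = V_A + ω_rod × AP, with AP = 0.0927 m along the rod.
Components: V_Px = −rω sinθ − a·ω_rod·sinφ = -0.64906 m/s;  V_Py = rω cosθ + a·ω_rod·cosφ = +0.85683 m/s.
|V_P| = √(V_Px² + V_Py²) = 1.0749 m/s.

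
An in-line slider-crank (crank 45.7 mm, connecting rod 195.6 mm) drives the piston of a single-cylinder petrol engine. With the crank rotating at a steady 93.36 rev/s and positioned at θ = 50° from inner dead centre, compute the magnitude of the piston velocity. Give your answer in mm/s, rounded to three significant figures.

23700

ω = 2π·93.4 = 586.6 rad/s
For an in-line slider-crank, x = r cosθ + √(L² − r² sin²θ), so v = −rω sinθ·[1 + r cosθ/√(L² − r² sin²θ)].
With r = 0.0457 m, L = 0.1956 m, θ = 50°: √(L² − r² sin²θ) = 0.19244 m.
v = −0.0457·586.6·0.76604·[1 + 0.0457·0.64279/0.19244] = -23.67 m/s.
|v| = 23.67 m/s = 23670 mm/s.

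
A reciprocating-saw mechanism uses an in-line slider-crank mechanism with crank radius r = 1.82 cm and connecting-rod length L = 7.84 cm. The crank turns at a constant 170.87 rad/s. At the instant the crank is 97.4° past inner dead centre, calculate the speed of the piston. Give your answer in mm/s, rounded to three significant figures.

2990

ω = 170.9 rad/s
For an in-line slider-crank, x = r cosθ + √(L² − r² sin²θ), so v = −rω sinθ·[1 + r cosθ/√(L² − r² sin²θ)].
With r = 0.0182 m, L = 0.0784 m, θ = 97.4°: √(L² − r² sin²θ) = 0.076294 m.
v = −0.0182·170.9·0.99167·[1 + 0.0182·-0.12880/0.076294] = -2.9892 m/s.
|v| = 2.9892 m/s = 2989.2 mm/s.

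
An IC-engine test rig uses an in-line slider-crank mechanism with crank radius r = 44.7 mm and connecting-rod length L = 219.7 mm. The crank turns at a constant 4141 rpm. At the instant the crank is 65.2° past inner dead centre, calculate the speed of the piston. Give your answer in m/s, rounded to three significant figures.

ω = 2π·4141/60 = 433.6 rad/s
For an in-line slider-crank, x = r cosθ + √(L² − r² sin²θ), so v = −rω sinθ·[1 + r cosθ/√(L² − r² sin²θ)].
With r = 0.0447 m, L = 0.2197 m, θ = 65.2°: √(L² − r² sin²θ) = 0.21592 m.
v = −0.0447·433.6·0.90778·[1 + 0.0447·0.41945/0.21592] = -19.124 m/s.
|v| = 19.124 m/s.

19.1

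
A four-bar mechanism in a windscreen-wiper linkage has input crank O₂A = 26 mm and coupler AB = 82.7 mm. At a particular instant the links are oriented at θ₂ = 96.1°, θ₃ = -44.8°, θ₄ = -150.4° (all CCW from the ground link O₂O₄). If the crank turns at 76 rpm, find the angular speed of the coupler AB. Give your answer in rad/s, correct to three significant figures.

2.38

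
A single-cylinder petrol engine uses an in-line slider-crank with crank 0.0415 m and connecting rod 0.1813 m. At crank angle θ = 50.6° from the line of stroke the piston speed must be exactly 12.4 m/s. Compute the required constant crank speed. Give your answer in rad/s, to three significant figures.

337

For an in-line slider-crank, |v_piston| = rω|sinθ|·[1 + r cosθ/√(L² − r² sin²θ)].
With r = 0.0415 m, L = 0.1813 m, θ = 50.6°: the bracketed kinematic factor |dx/dθ| = 0.036802 m.
ω = v/|dx/dθ| = 12.4/0.036802 = 336.93 rad/s.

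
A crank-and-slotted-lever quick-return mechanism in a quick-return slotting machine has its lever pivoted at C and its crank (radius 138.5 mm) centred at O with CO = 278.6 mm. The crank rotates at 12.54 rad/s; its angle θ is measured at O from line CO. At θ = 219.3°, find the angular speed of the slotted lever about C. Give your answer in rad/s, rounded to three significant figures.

ω = 12.54 rad/s
Crank pin A relative to C: A = (d + r cosθ, r sinθ); lever angle φ = atan2(r sinθ, d + r cosθ).
Differentiating tanφ: φ̇ = rω(d cosθ + r)/(d² + r² + 2dr cosθ).
d² + r² + 2dr cosθ = |CA|² = 0.0370813 m²;  d cosθ + r = -0.077092 m.
|ω_lever| = |0.1385·12.54·-0.077092| / 0.0370813 = 3.6108 rad/s.

3.61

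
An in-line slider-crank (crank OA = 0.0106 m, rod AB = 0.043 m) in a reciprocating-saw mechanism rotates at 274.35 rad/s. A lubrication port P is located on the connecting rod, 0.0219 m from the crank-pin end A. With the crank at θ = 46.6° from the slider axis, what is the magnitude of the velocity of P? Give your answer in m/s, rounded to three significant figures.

ω = 274.4 rad/s.  Crank-pin speed |V_A| = rω = 2.9081 m/s, perpendicular to OA.
Rod angle: sinφ = −(r/L) sinθ ⇒ φ = -10.318°; ω_rod = −rω cosθ/√(L²−r²sin²θ) = -47.232 rad/s.
V_P = V_A + ω_rod × AP, with AP = 0.0219 m along the rod.
Components: V_Px = −rω sinθ − a·ω_rod·sinφ = -2.2982 m/s;  V_Py = rω cosθ + a·ω_rod·cosφ = +0.98048 m/s.
|V_P| = √(V_Px² + V_Py²) = 2.4986 m/s.

2.50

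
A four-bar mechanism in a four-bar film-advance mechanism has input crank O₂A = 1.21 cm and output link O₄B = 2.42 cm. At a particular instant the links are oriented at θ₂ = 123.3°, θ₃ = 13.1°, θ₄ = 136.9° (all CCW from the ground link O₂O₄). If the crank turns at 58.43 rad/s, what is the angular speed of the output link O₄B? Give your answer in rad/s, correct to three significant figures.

33.0

ω₂ = 58.43 rad/s
Differentiating the loop-closure r₂e^{iθ₂}+r₃e^{iθ₃}=r₁+r₄e^{iθ₄} gives r₂ω₂e^{iθ₂}+r₃ω₃e^{iθ₃}=r₄ω₄e^{iθ₄}.
Eliminating the other unknown: ω₄ = r₂ω₂ sin(θ₂−θ₃) / [r₄ sin(θ₄−θ₃)].
Numerator sine = +0.93849; denominator sine = +0.83098.
Result = 0.0121·58.43·(+0.93849) / (0.0242·(+0.83098)) = +32.995 rad/s; magnitude 32.995 rad/s.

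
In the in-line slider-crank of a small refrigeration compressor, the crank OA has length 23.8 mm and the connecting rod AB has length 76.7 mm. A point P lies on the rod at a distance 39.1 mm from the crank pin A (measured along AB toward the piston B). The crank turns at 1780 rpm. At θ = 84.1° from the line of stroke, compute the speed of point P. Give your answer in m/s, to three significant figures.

4.49

ω = 186.4 rad/s.  Crank-pin speed |V_A| = rω = 4.4363 m/s, perpendicular to OA.
Rod angle: sinφ = −(r/L) sinθ ⇒ φ = -17.978°; ω_rod = −rω cosθ/√(L²−r²sin²θ) = -6.2507 rad/s.
V_P = V_A + ω_rod × AP, with AP = 0.0391 m along the rod.
Components: V_Px = −rω sinθ − a·ω_rod·sinφ = -4.4883 m/s;  V_Py = rω cosθ + a·ω_rod·cosφ = +0.22355 m/s.
|V_P| = √(V_Px² + V_Py²) = 4.4938 m/s.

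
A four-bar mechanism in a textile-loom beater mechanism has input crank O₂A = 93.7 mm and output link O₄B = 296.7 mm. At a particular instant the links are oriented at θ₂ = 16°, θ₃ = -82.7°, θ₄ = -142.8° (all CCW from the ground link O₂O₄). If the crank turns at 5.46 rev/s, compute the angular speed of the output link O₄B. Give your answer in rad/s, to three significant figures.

12.4

ω₂ = 34.31 rad/s (from 5.46 rev/s).
Differentiating the loop-closure r₂e^{iθ₂}+r₃e^{iθ₃}=r₁+r₄e^{iθ₄} gives r₂ω₂e^{iθ₂}+r₃ω₃e^{iθ₃}=r₄ω₄e^{iθ₄}.
Eliminating the other unknown: ω₄ = r₂ω₂ sin(θ₂−θ₃) / [r₄ sin(θ₄−θ₃)].
Numerator sine = +0.98849; denominator sine = -0.86690.
Result = 0.0937·34.31·(+0.98849) / (0.2967·(-0.86690)) = -12.354 rad/s; magnitude 12.354 rad/s.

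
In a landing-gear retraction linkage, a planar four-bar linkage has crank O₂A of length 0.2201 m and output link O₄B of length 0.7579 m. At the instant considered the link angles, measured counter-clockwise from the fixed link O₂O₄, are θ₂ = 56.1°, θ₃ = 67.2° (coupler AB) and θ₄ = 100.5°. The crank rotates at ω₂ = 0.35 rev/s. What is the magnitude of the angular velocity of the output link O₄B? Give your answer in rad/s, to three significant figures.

0.224

ω₂ = 2.199 rad/s (from 0.35 rev/s).
Differentiating the loop-closure r₂e^{iθ₂}+r₃e^{iθ₃}=r₁+r₄e^{iθ₄} gives r₂ω₂e^{iθ₂}+r₃ω₃e^{iθ₃}=r₄ω₄e^{iθ₄}.
Eliminating the other unknown: ω₄ = r₂ω₂ sin(θ₂−θ₃) / [r₄ sin(θ₄−θ₃)].
Numerator sine = -0.19252; denominator sine = +0.54902.
Result = 0.2201·2.199·(-0.19252) / (0.7579·(+0.54902)) = -0.22395 rad/s; magnitude 0.22395 rad/s.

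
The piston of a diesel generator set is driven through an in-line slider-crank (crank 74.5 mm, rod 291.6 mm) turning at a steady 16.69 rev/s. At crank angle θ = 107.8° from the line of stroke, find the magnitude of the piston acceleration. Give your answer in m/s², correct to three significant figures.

ω = 2π·16.7 = 104.9 rad/s
x(θ) = r cosθ + √(L² − r² sin²θ); with ω constant, a = ω²·d²x/dθ².
d²x/dθ² = −r cosθ − r²(cos2θ)/√u − r⁴ sin²2θ/(4u^{3/2}),  u = L² − r² sin²θ = 0.079999 m².
Substituting r = 0.0745 m, L = 0.2916 m, θ = 107.8°: d²x/dθ² = +0.038615 m.
a = ω²·d²x/dθ² = (104.9)²·(+0.038615) = +424.64 m/s²;  |a| = 424.64 m/s².

425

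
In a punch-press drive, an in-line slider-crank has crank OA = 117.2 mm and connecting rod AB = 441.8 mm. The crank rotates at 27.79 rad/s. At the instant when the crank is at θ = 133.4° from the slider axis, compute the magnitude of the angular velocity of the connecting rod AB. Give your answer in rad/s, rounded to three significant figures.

5.16

ω = 27.79 rad/s
The rod makes angle φ with the slider axis where L sinφ = r sinθ; differentiating, L cosφ·φ̇ = r ω cosθ.
L cosφ = √(L² − r² sin²θ) = 0.43352 m.
|ω_rod| = r ω |cosθ| / √(L² − r² sin²θ) = 0.1172·27.79·0.68709/0.43352 = 5.1621 rad/s.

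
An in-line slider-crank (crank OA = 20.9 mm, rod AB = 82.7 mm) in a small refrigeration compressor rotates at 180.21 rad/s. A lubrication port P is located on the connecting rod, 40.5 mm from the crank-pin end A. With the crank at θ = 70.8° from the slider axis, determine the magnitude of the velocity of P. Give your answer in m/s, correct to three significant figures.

3.76

ω = 180.2 rad/s.  Crank-pin speed |V_A| = rω = 3.7664 m/s, perpendicular to OA.
Rod angle: sinφ = −(r/L) sinθ ⇒ φ = -13.808°; ω_rod = −rω cosθ/√(L²−r²sin²θ) = -15.423 rad/s.
V_P = V_A + ω_rod × AP, with AP = 0.0405 m along the rod.
Components: V_Px = −rω sinθ − a·ω_rod·sinφ = -3.706 m/s;  V_Py = rω cosθ + a·ω_rod·cosφ = +0.63205 m/s.
|V_P| = √(V_Px² + V_Py²) = 3.7595 m/s.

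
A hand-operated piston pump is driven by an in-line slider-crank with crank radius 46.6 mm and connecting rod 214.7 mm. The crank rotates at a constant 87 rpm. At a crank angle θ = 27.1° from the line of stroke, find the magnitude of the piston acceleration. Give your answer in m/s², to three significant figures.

ω = 2π·87/60 = 9.111 rad/s
x(θ) = r cosθ + √(L² − r² sin²θ); with ω constant, a = ω²·d²x/dθ².
d²x/dθ² = −r cosθ − r²(cos2θ)/√u − r⁴ sin²2θ/(4u^{3/2}),  u = L² − r² sin²θ = 0.0456454 m².
Substituting r = 0.0466 m, L = 0.2147 m, θ = 27.1°: d²x/dθ² = -0.047509 m.
a = ω²·d²x/dθ² = (9.111)²·(-0.047509) = -3.9434 m/s²;  |a| = 3.9434 m/s².

3.94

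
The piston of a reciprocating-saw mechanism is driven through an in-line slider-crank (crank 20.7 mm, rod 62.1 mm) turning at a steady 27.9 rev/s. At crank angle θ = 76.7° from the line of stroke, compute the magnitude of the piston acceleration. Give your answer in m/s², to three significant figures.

52.7

ω = 2π·27.9 = 175.3 rad/s
x(θ) = r cosθ + √(L² − r² sin²θ); with ω constant, a = ω²·d²x/dθ².
d²x/dθ² = −r cosθ − r²(cos2θ)/√u − r⁴ sin²2θ/(4u^{3/2}),  u = L² − r² sin²θ = 0.0034506 m².
Substituting r = 0.0207 m, L = 0.0621 m, θ = 76.7°: d²x/dθ² = +0.0017149 m.
a = ω²·d²x/dθ² = (175.3)²·(+0.0017149) = +52.701 m/s²;  |a| = 52.701 m/s².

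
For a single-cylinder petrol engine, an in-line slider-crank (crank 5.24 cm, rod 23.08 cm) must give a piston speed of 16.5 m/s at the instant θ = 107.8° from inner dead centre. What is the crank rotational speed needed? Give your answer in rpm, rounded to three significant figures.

For an in-line slider-crank, |v_piston| = rω|sinθ|·[1 + r cosθ/√(L² − r² sin²θ)].
With r = 0.0524 m, L = 0.2308 m, θ = 107.8°: the bracketed kinematic factor |dx/dθ| = 0.046345 m.
ω = v/|dx/dθ| = 16.5/0.046345 = 356.03 rad/s.
N = 60ω/(2π) = 3399.8 rpm.

3400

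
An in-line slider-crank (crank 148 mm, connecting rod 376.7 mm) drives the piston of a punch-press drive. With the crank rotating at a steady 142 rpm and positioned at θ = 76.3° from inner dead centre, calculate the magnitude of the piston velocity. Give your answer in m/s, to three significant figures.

ω = 2π·142/60 = 14.87 rad/s
For an in-line slider-crank, x = r cosθ + √(L² − r² sin²θ), so v = −rω sinθ·[1 + r cosθ/√(L² − r² sin²θ)].
With r = 0.148 m, L = 0.3767 m, θ = 76.3°: √(L² − r² sin²θ) = 0.34818 m.
v = −0.148·14.87·0.97155·[1 + 0.148·0.23684/0.34818] = -2.3534 m/s.
|v| = 2.3534 m/s.

2.35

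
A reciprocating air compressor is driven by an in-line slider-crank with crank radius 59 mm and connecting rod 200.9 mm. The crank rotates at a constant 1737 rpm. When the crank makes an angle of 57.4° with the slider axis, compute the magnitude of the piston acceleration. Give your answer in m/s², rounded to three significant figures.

815

ω = 2π·1737/60 = 181.9 rad/s
x(θ) = r cosθ + √(L² − r² sin²θ); with ω constant, a = ω²·d²x/dθ².
d²x/dθ² = −r cosθ − r²(cos2θ)/√u − r⁴ sin²2θ/(4u^{3/2}),  u = L² − r² sin²θ = 0.0378903 m².
Substituting r = 0.059 m, L = 0.2009 m, θ = 57.4°: d²x/dθ² = -0.024625 m.
a = ω²·d²x/dθ² = (181.9)²·(-0.024625) = -814.76 m/s²;  |a| = 814.76 m/s².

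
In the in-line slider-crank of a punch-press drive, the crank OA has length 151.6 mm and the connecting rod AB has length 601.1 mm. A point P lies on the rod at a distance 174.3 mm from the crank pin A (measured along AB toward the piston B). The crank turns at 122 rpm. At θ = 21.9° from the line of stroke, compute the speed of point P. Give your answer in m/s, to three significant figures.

1.49

ω = 12.78 rad/s.  Crank-pin speed |V_A| = rω = 1.9368 m/s, perpendicular to OA.
Rod angle: sinφ = −(r/L) sinθ ⇒ φ = -5.398°; ω_rod = −rω cosθ/√(L²−r²sin²θ) = -3.0029 rad/s.
V_P = V_A + ω_rod × AP, with AP = 0.1743 m along the rod.
Components: V_Px = −rω sinθ − a·ω_rod·sinφ = -0.77164 m/s;  V_Py = rω cosθ + a·ω_rod·cosφ = +1.276 m/s.
|V_P| = √(V_Px² + V_Py²) = 1.4911 m/s.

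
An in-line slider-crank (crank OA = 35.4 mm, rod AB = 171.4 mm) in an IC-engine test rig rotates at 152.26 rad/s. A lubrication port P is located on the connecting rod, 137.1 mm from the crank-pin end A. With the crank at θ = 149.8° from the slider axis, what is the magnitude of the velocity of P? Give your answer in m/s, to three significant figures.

2.50

ω = 152.3 rad/s.  Crank-pin speed |V_A| = rω = 5.39 m/s, perpendicular to OA.
Rod angle: sinφ = −(r/L) sinθ ⇒ φ = -5.963°; ω_rod = −rω cosθ/√(L²−r²sin²θ) = +27.327 rad/s.
V_P = V_A + ω_rod × AP, with AP = 0.1371 m along the rod.
Components: V_Px = −rω sinθ − a·ω_rod·sinφ = -2.3221 m/s;  V_Py = rω cosθ + a·ω_rod·cosφ = -0.93223 m/s.
|V_P| = √(V_Px² + V_Py²) = 2.5022 m/s.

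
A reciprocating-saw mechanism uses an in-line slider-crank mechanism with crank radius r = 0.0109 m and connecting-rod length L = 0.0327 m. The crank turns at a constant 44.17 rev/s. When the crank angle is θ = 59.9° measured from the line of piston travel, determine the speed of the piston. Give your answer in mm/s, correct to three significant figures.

ω = 2π·44.2 = 277.5 rad/s
For an in-line slider-crank, x = r cosθ + √(L² − r² sin²θ), so v = −rω sinθ·[1 + r cosθ/√(L² − r² sin²θ)].
With r = 0.0109 m, L = 0.0327 m, θ = 59.9°: √(L² − r² sin²θ) = 0.031311 m.
v = −0.0109·277.5·0.86515·[1 + 0.0109·0.50151/0.031311] = -3.0741 m/s.
|v| = 3.0741 m/s = 3074.1 mm/s.

3070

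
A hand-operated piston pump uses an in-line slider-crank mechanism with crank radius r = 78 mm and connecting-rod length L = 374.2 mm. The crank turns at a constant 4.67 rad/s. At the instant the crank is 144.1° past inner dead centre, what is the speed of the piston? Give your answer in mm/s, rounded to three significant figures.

177

ω = 4.67 rad/s
For an in-line slider-crank, x = r cosθ + √(L² − r² sin²θ), so v = −rω sinθ·[1 + r cosθ/√(L² − r² sin²θ)].
With r = 0.078 m, L = 0.3742 m, θ = 144.1°: √(L² − r² sin²θ) = 0.37139 m.
v = −0.078·4.67·0.58637·[1 + 0.078·-0.81004/0.37139] = -0.17725 m/s.
|v| = 0.17725 m/s = 177.25 mm/s.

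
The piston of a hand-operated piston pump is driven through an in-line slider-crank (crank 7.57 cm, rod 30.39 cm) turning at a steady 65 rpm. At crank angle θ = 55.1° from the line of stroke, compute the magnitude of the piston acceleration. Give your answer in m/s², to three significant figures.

ω = 2π·65/60 = 6.807 rad/s
x(θ) = r cosθ + √(L² − r² sin²θ); with ω constant, a = ω²·d²x/dθ².
d²x/dθ² = −r cosθ − r²(cos2θ)/√u − r⁴ sin²2θ/(4u^{3/2}),  u = L² − r² sin²θ = 0.0885006 m².
Substituting r = 0.0757 m, L = 0.3039 m, θ = 55.1°: d²x/dθ² = -0.036935 m.
a = ω²·d²x/dθ² = (6.807)²·(-0.036935) = -1.7113 m/s²;  |a| = 1.7113 m/s².

1.71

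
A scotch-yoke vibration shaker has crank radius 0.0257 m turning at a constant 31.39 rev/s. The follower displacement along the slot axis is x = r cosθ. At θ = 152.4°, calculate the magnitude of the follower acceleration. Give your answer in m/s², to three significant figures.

886

ω = 197.2 rad/s (from 31.39 rev/s).
x = r cosθ ⇒ ẍ = −rω² cosθ (ω constant).
|a| = rω²|cosθ| = 0.0257·(197.2)²·|cos 152.4°| = 885.95 m/s².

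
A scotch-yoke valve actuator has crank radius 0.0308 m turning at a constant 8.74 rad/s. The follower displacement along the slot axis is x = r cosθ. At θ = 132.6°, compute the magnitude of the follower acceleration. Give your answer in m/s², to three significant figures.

ω = 8.74 rad/s
x = r cosθ ⇒ ẍ = −rω² cosθ (ω constant).
|a| = rω²|cosθ| = 0.0308·(8.74)²·|cos 132.6°| = 1.5925 m/s².

1.59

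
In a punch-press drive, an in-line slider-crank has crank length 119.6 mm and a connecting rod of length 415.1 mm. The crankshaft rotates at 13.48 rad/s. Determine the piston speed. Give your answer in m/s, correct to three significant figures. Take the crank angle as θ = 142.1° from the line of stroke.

ω = 13.48 rad/s
For an in-line slider-crank, x = r cosθ + √(L² − r² sin²θ), so v = −rω sinθ·[1 + r cosθ/√(L² − r² sin²θ)].
With r = 0.1196 m, L = 0.4151 m, θ = 142.1°: √(L² − r² sin²θ) = 0.40855 m.
v = −0.1196·13.48·0.61429·[1 + 0.1196·-0.78908/0.40855] = -0.76158 m/s.
|v| = 0.76158 m/s.

0.762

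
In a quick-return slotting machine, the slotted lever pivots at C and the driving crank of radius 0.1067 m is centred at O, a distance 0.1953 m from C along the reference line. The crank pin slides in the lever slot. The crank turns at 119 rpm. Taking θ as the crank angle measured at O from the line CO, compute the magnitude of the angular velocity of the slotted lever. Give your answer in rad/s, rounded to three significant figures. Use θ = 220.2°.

3.19

ω = 12.46 rad/s (from 119 rpm).
Crank pin A relative to C: A = (d + r cosθ, r sinθ); lever angle φ = atan2(r sinθ, d + r cosθ).
Differentiating tanφ: φ̇ = rω(d cosθ + r)/(d² + r² + 2dr cosθ).
d² + r² + 2dr cosθ = |CA|² = 0.0176942 m²;  d cosθ + r = -0.042469 m.
|ω_lever| = |0.1067·12.46·-0.042469| / 0.0176942 = 3.1914 rad/s.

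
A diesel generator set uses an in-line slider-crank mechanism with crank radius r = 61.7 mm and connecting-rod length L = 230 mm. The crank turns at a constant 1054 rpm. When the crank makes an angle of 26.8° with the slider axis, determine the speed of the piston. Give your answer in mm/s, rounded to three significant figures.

3810

ω = 2π·1054/60 = 110.4 rad/s
For an in-line slider-crank, x = r cosθ + √(L² − r² sin²θ), so v = −rω sinθ·[1 + r cosθ/√(L² − r² sin²θ)].
With r = 0.0617 m, L = 0.23 m, θ = 26.8°: √(L² − r² sin²θ) = 0.22831 m.
v = −0.0617·110.4·0.45088·[1 + 0.0617·0.89259/0.22831] = -3.8112 m/s.
|v| = 3.8112 m/s = 3811.2 mm/s.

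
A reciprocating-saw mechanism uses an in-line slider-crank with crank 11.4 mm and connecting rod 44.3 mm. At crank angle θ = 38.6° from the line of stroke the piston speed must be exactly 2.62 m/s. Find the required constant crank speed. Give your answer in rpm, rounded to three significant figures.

For an in-line slider-crank, |v_piston| = rω|sinθ|·[1 + r cosθ/√(L² − r² sin²θ)].
With r = 0.0114 m, L = 0.0443 m, θ = 38.6°: the bracketed kinematic factor |dx/dθ| = 0.0085614 m.
ω = v/|dx/dθ| = 2.62/0.0085614 = 306.03 rad/s.
N = 60ω/(2π) = 2922.3 rpm.

2920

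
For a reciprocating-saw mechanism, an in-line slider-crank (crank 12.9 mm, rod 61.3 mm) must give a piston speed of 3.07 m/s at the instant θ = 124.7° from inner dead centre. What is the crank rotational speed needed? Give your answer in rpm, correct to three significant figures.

3150

For an in-line slider-crank, |v_piston| = rω|sinθ|·[1 + r cosθ/√(L² − r² sin²θ)].
With r = 0.0129 m, L = 0.0613 m, θ = 124.7°: the bracketed kinematic factor |dx/dθ| = 0.0093157 m.
ω = v/|dx/dθ| = 3.07/0.0093157 = 329.55 rad/s.
N = 60ω/(2π) = 3147 rpm.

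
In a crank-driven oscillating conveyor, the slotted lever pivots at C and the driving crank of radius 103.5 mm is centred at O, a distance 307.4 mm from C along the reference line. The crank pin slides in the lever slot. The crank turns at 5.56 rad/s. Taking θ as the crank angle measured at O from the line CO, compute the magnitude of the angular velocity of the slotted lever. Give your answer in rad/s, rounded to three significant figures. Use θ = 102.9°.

0.221

ω = 5.56 rad/s
Crank pin A relative to C: A = (d + r cosθ, r sinθ); lever angle φ = atan2(r sinθ, d + r cosθ).
Differentiating tanφ: φ̇ = rω(d cosθ + r)/(d² + r² + 2dr cosθ).
d² + r² + 2dr cosθ = |CA|² = 0.0910012 m²;  d cosθ + r = +0.034873 m.
|ω_lever| = |0.1035·5.56·+0.034873| / 0.0910012 = 0.22052 rad/s.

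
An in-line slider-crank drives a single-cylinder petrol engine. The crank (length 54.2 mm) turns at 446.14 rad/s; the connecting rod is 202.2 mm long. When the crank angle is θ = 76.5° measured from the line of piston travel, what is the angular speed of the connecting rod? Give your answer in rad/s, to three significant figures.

28.9

ω = 446.1 rad/s
The rod makes angle φ with the slider axis where L sinφ = r sinθ; differentiating, L cosφ·φ̇ = r ω cosθ.
L cosφ = √(L² − r² sin²θ) = 0.19521 m.
|ω_rod| = r ω |cosθ| / √(L² − r² sin²θ) = 0.0542·446.1·0.23345/0.19521 = 28.917 rad/s.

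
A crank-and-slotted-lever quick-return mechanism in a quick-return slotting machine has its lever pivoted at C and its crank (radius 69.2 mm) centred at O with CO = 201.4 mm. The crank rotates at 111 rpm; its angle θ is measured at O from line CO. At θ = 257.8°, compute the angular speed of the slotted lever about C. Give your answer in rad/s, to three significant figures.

0.543

ω = 11.62 rad/s (from 111 rpm).
Crank pin A relative to C: A = (d + r cosθ, r sinθ); lever angle φ = atan2(r sinθ, d + r cosθ).
Differentiating tanφ: φ̇ = rω(d cosθ + r)/(d² + r² + 2dr cosθ).
d² + r² + 2dr cosθ = |CA|² = 0.0394602 m²;  d cosθ + r = +0.026639 m.
|ω_lever| = |0.0692·11.62·+0.026639| / 0.0394602 = 0.54302 rad/s.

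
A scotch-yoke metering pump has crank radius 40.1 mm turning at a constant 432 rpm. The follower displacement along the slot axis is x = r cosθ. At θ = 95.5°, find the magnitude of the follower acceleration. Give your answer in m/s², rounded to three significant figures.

ω = 45.24 rad/s (from 432 rpm).
x = r cosθ ⇒ ẍ = −rω² cosθ (ω constant).
|a| = rω²|cosθ| = 0.0401·(45.24)²·|cos 95.5°| = 7.8658 m/s².

7.87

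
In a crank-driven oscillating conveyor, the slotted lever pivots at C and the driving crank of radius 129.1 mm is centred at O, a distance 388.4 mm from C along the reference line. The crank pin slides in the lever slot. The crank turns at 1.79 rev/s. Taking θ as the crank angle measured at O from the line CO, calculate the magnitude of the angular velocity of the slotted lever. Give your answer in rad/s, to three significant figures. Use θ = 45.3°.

ω = 11.25 rad/s (from 1.79 rev/s).
Crank pin A relative to C: A = (d + r cosθ, r sinθ); lever angle φ = atan2(r sinθ, d + r cosθ).
Differentiating tanφ: φ̇ = rω(d cosθ + r)/(d² + r² + 2dr cosθ).
d² + r² + 2dr cosθ = |CA|² = 0.238061 m²;  d cosθ + r = +0.4023 m.
|ω_lever| = |0.1291·11.25·+0.4023| / 0.238061 = 2.4537 rad/s.

2.45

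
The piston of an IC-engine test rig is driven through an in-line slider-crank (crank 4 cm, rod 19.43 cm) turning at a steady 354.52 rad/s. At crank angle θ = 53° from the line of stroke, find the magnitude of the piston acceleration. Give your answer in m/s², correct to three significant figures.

ω = 354.5 rad/s
x(θ) = r cosθ + √(L² − r² sin²θ); with ω constant, a = ω²·d²x/dθ².
d²x/dθ² = −r cosθ − r²(cos2θ)/√u − r⁴ sin²2θ/(4u^{3/2}),  u = L² − r² sin²θ = 0.036732 m².
Substituting r = 0.04 m, L = 0.1943 m, θ = 53°: d²x/dθ² = -0.021856 m.
a = ω²·d²x/dθ² = (354.5)²·(-0.021856) = -2746.9 m/s²;  |a| = 2746.9 m/s².

2750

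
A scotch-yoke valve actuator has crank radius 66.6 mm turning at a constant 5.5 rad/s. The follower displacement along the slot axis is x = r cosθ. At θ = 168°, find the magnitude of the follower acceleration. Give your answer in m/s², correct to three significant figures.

ω = 5.5 rad/s
x = r cosθ ⇒ ẍ = −rω² cosθ (ω constant).
|a| = rω²|cosθ| = 0.0666·(5.5)²·|cos 168°| = 1.9706 m/s².

1.97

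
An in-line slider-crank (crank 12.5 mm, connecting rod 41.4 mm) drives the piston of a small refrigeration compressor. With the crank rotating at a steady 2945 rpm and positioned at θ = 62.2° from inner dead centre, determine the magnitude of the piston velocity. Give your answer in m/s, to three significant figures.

3.91

ω = 2π·2945/60 = 308.4 rad/s
For an in-line slider-crank, x = r cosθ + √(L² − r² sin²θ), so v = −rω sinθ·[1 + r cosθ/√(L² − r² sin²θ)].
With r = 0.0125 m, L = 0.0414 m, θ = 62.2°: √(L² − r² sin²θ) = 0.039896 m.
v = −0.0125·308.4·0.88458·[1 + 0.0125·0.46639/0.039896] = -3.9084 m/s.
|v| = 3.9084 m/s.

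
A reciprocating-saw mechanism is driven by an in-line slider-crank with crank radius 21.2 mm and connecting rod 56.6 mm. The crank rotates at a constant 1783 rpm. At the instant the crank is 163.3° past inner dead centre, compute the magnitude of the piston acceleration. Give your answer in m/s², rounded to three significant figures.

472

ω = 2π·1783/60 = 186.7 rad/s
x(θ) = r cosθ + √(L² − r² sin²θ); with ω constant, a = ω²·d²x/dθ².
d²x/dθ² = −r cosθ − r²(cos2θ)/√u − r⁴ sin²2θ/(4u^{3/2}),  u = L² − r² sin²θ = 0.00316645 m².
Substituting r = 0.0212 m, L = 0.0566 m, θ = 163.3°: d²x/dθ² = +0.013552 m.
a = ω²·d²x/dθ² = (186.7)²·(+0.013552) = +472.46 m/s²;  |a| = 472.46 m/s².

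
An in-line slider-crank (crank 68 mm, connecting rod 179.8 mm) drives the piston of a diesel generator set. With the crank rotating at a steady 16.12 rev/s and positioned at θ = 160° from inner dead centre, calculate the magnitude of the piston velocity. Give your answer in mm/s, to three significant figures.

1510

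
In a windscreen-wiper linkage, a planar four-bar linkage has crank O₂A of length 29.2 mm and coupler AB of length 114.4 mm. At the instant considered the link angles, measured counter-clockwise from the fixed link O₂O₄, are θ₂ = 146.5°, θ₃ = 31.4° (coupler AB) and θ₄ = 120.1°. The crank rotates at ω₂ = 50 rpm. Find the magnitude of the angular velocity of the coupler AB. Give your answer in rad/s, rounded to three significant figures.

ω₂ = 5.236 rad/s (from 50 rpm).
Differentiating the loop-closure r₂e^{iθ₂}+r₃e^{iθ₃}=r₁+r₄e^{iθ₄} gives r₂ω₂e^{iθ₂}+r₃ω₃e^{iθ₃}=r₄ω₄e^{iθ₄}.
Eliminating the other unknown: ω₃ = r₂ω₂ sin(θ₄−θ₂) / [r₃ sin(θ₃−θ₄)].
Numerator sine = -0.44464; denominator sine = -0.99974.
Result = 0.0292·5.236·(-0.44464) / (0.1144·(-0.99974)) = +0.59439 rad/s; magnitude 0.59439 rad/s.

0.594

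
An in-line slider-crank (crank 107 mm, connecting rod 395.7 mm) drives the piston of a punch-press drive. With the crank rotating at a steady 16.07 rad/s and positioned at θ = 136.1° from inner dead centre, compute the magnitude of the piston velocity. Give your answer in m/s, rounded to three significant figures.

0.956

ω = 16.07 rad/s
For an in-line slider-crank, x = r cosθ + √(L² − r² sin²θ), so v = −rω sinθ·[1 + r cosθ/√(L² − r² sin²θ)].
With r = 0.107 m, L = 0.3957 m, θ = 136.1°: √(L² − r² sin²θ) = 0.38868 m.
v = −0.107·16.07·0.69340·[1 + 0.107·-0.72055/0.38868] = -0.95579 m/s.
|v| = 0.95579 m/s.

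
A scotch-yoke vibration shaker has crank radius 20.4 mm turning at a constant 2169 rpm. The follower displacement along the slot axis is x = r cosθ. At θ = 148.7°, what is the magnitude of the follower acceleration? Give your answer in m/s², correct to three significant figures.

ω = 227.1 rad/s (from 2169 rpm).
x = r cosθ ⇒ ẍ = −rω² cosθ (ω constant).
|a| = rω²|cosθ| = 0.0204·(227.1)²·|cos 148.7°| = 899.29 m/s².

899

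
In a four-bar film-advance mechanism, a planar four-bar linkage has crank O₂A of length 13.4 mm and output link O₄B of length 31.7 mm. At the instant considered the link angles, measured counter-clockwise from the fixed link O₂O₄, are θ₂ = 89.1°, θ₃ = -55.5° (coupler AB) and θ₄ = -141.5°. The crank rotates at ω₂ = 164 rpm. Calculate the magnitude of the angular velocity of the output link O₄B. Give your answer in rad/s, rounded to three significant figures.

4.22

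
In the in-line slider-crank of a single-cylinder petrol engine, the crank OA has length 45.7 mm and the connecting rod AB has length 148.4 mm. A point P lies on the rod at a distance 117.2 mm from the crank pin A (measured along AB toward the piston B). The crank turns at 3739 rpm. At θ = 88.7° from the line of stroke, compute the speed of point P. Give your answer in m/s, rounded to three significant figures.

ω = 391.5 rad/s.  Crank-pin speed |V_A| = rω = 17.894 m/s, perpendicular to OA.
Rod angle: sinφ = −(r/L) sinθ ⇒ φ = -17.931°; ω_rod = −rω cosθ/√(L²−r²sin²θ) = -2.8752 rad/s.
V_P = V_A + ω_rod × AP, with AP = 0.1172 m along the rod.
Components: V_Px = −rω sinθ − a·ω_rod·sinφ = -17.993 m/s;  V_Py = rω cosθ + a·ω_rod·cosφ = +0.08535 m/s.
|V_P| = √(V_Px² + V_Py²) = 17.993 m/s.

18.0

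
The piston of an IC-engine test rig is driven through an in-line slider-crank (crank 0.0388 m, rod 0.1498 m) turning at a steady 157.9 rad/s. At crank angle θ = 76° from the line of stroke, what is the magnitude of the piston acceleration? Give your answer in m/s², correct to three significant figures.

ω = 157.9 rad/s
x(θ) = r cosθ + √(L² − r² sin²θ); with ω constant, a = ω²·d²x/dθ².
d²x/dθ² = −r cosθ − r²(cos2θ)/√u − r⁴ sin²2θ/(4u^{3/2}),  u = L² − r² sin²θ = 0.0210227 m².
Substituting r = 0.0388 m, L = 0.1498 m, θ = 76°: d²x/dθ² = -0.00025997 m.
a = ω²·d²x/dθ² = (157.9)²·(-0.00025997) = -6.4817 m/s²;  |a| = 6.4817 m/s².

6.48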